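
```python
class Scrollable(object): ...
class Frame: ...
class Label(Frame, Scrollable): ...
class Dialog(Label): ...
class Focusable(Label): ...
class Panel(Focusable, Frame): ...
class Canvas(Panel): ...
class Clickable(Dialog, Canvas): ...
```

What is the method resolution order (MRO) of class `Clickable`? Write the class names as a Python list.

[Clickable, Dialog, Canvas, Panel, Focusable, Label, Frame, Scrollable, object]

L[Clickable] = Clickable + merge(L[Dialog], L[Canvas], [Dialog Canvas])
  take Dialog:  [Dialog Label Frame Scrollable object] + [Canvas Panel Focusable Label Frame Scrollable object] + [Dialog Canvas]
  take Canvas:  [Label Frame Scrollable object] + [Canvas Panel Focusable Label Frame Scrollable object] + [Canvas]
  take Panel:  [Label Frame Scrollable object] + [Panel Focusable Label Frame Scrollable object]
  take Focusable:  [Label Frame Scrollable object] + [Focusable Label Frame Scrollable object]
  take Label:  [Label Frame Scrollable object] + [Label Frame Scrollable object]
  take Frame:  [Frame Scrollable object] + [Frame Scrollable object]
  take Scrollable:  [Scrollable object] + [Scrollable object]
  take object:  [object] + [object]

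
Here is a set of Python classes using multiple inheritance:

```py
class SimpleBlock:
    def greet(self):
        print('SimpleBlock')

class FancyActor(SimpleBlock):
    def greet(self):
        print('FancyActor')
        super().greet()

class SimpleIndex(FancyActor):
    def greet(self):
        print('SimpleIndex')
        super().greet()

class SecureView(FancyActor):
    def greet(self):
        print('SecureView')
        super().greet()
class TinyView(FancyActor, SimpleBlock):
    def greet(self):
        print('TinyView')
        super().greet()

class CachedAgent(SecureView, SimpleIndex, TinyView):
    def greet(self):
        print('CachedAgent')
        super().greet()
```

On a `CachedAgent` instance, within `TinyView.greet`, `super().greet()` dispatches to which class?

L[CachedAgent] = CachedAgent + merge(L[SecureView], L[SimpleIndex], L[TinyView], [SecureView SimpleIndex TinyView])
  take SecureView:  [SecureView FancyActor SimpleBlock object] + [SimpleIndex FancyActor SimpleBlock object] + [TinyView FancyActor SimpleBlock object] + [SecureView SimpleIndex TinyView]
  take SimpleIndex:  [FancyActor SimpleBlock object] + [SimpleIndex FancyActor SimpleBlock object] + [TinyView FancyActor SimpleBlock object] + [SimpleIndex TinyView]
  take TinyView:  [FancyActor SimpleBlock object] + [FancyActor SimpleBlock object] + [TinyView FancyActor SimpleBlock object] + [TinyView]
  take FancyActor:  [FancyActor SimpleBlock object] + [FancyActor SimpleBlock object] + [FancyActor SimpleBlock object]
  take SimpleBlock:  [SimpleBlock object] + [SimpleBlock object] + [SimpleBlock object]
  take object:  [object] + [object] + [object]
MRO: CachedAgent SecureView SimpleIndex TinyView FancyActor SimpleBlock object
super() in TinyView.greet on a CachedAgent instance goes to the class after TinyView in CachedAgent's MRO: FancyActor.

FancyActor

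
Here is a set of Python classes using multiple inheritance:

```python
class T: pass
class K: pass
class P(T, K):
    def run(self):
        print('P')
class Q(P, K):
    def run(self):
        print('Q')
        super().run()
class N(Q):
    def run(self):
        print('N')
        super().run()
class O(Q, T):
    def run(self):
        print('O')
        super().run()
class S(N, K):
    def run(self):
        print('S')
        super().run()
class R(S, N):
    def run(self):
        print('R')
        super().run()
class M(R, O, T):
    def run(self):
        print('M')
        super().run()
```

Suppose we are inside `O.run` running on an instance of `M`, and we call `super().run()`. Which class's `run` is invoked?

L[M] = M + merge(L[R], L[O], L[T], [R O T])
  take R:  [R S N Q P T K object] + [O Q P T K object] + [T object] + [R O T]
  take S:  [S N Q P T K object] + [O Q P T K object] + [T object] + [O T]
  take N:  [N Q P T K object] + [O Q P T K object] + [T object] + [O T]
  take O:  [Q P T K object] + [O Q P T K object] + [T object] + [O T]
  take Q:  [Q P T K object] + [Q P T K object] + [T object] + [T]
  take P:  [P T K object] + [P T K object] + [T object] + [T]
  take T:  [T K object] + [T K object] + [T object] + [T]
  take K:  [K object] + [K object] + [object]
  take object:  [object] + [object] + [object]
MRO: M R S N O Q P T K object
super() in O.run on a M instance goes to the class after O in M's MRO: Q.

Q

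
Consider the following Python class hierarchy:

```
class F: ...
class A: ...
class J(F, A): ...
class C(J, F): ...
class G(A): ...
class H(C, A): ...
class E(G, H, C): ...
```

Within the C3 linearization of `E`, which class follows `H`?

L[E] = E + merge(L[G], L[H], L[C], [G H C])
  take G:  [G A object] + [H C J F A object] + [C J F A object] + [G H C]
  take H:  [A object] + [H C J F A object] + [C J F A object] + [H C]
  take C:  [A object] + [C J F A object] + [C J F A object] + [C]
  take J:  [A object] + [J F A object] + [J F A object]
  take F:  [A object] + [F A object] + [F A object]
  take A:  [A object] + [A object] + [A object]
  take object:  [object] + [object] + [object]
MRO: E G H C J F A object
H is at position 2; next is C.

C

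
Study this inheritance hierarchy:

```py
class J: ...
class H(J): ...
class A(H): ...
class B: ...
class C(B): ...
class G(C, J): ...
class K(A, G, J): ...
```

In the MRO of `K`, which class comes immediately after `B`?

J

L[K] = K + merge(L[A], L[G], L[J], [A G J])
  take A:  [A H J object] + [G C B J object] + [J object] + [A G J]
  take H:  [H J object] + [G C B J object] + [J object] + [G J]
  take G:  [J object] + [G C B J object] + [J object] + [G J]
  take C:  [J object] + [C B J object] + [J object] + [J]
  take B:  [J object] + [B J object] + [J object] + [J]
  take J:  [J object] + [J object] + [J object] + [J]
  take object:  [object] + [object] + [object]
MRO: K A H G C B J object
B is at position 5; next is J.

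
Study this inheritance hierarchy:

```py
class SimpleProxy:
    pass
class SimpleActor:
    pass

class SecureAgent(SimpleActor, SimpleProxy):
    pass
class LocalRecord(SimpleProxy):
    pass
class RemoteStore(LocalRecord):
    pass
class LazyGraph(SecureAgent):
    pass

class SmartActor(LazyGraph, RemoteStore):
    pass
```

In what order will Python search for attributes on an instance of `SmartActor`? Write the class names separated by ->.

SmartActor -> LazyGraph -> SecureAgent -> SimpleActor -> RemoteStore -> LocalRecord -> SimpleProxy -> object

L[SmartActor] = SmartActor + merge(L[LazyGraph], L[RemoteStore], [LazyGraph RemoteStore])
  take LazyGraph:  [LazyGraph SecureAgent SimpleActor SimpleProxy object] + [RemoteStore LocalRecord SimpleProxy object] + [LazyGraph RemoteStore]
  take SecureAgent:  [SecureAgent SimpleActor SimpleProxy object] + [RemoteStore LocalRecord SimpleProxy object] + [RemoteStore]
  take SimpleActor:  [SimpleActor SimpleProxy object] + [RemoteStore LocalRecord SimpleProxy object] + [RemoteStore]
  take RemoteStore:  [SimpleProxy object] + [RemoteStore LocalRecord SimpleProxy object] + [RemoteStore]
  take LocalRecord:  [SimpleProxy object] + [LocalRecord SimpleProxy object]
  take SimpleProxy:  [SimpleProxy object] + [SimpleProxy object]
  take object:  [object] + [object]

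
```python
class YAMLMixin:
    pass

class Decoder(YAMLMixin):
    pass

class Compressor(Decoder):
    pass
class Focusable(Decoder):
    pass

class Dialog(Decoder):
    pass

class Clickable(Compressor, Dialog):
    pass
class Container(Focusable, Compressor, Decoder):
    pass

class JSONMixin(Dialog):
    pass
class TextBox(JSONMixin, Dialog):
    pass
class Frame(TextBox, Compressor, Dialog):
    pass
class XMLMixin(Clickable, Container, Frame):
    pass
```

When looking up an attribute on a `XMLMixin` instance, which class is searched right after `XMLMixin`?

L[XMLMixin] = XMLMixin + merge(L[Clickable], L[Container], L[Frame], [Clickable Container Frame])
  take Clickable:  [Clickable Compressor Dialog Decoder YAMLMixin object] + [Container Focusable Compressor Decoder YAMLMixin object] + [Frame TextBox JSONMixin Compressor Dialog Decoder YAMLMixin object] + [Clickable Container Frame]
  take Container:  [Compressor Dialog Decoder YAMLMixin object] + [Container Focusable Compressor Decoder YAMLMixin object] + [Frame TextBox JSONMixin Compressor Dialog Decoder YAMLMixin object] + [Container Frame]
  take Focusable:  [Compressor Dialog Decoder YAMLMixin object] + [Focusable Compressor Decoder YAMLMixin object] + [Frame TextBox JSONMixin Compressor Dialog Decoder YAMLMixin object] + [Frame]
  take Frame:  [Compressor Dialog Decoder YAMLMixin object] + [Compressor Decoder YAMLMixin object] + [Frame TextBox JSONMixin Compressor Dialog Decoder YAMLMixin object] + [Frame]
  take TextBox:  [Compressor Dialog Decoder YAMLMixin object] + [Compressor Decoder YAMLMixin object] + [TextBox JSONMixin Compressor Dialog Decoder YAMLMixin object]
  take JSONMixin:  [Compressor Dialog Decoder YAMLMixin object] + [Compressor Decoder YAMLMixin object] + [JSONMixin Compressor Dialog Decoder YAMLMixin object]
  take Compressor:  [Compressor Dialog Decoder YAMLMixin object] + [Compressor Decoder YAMLMixin object] + [Compressor Dialog Decoder YAMLMixin object]
  take Dialog:  [Dialog Decoder YAMLMixin object] + [Decoder YAMLMixin object] + [Dialog Decoder YAMLMixin object]
  take Decoder:  [Decoder YAMLMixin object] + [Decoder YAMLMixin object] + [Decoder YAMLMixin object]
  take YAMLMixin:  [YAMLMixin object] + [YAMLMixin object] + [YAMLMixin object]
  take object:  [object] + [object] + [object]
MRO: XMLMixin Clickable Container Focusable Frame TextBox JSONMixin Compressor Dialog Decoder YAMLMixin object
XMLMixin is at position 0; next is Clickable.

Clickable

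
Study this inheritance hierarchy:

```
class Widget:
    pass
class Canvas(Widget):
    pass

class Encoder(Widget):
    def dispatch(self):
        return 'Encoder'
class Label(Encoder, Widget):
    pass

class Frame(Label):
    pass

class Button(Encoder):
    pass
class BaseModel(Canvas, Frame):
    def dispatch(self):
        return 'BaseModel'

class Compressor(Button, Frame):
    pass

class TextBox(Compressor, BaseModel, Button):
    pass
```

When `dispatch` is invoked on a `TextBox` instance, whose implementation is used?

L[TextBox] = TextBox + merge(L[Compressor], L[BaseModel], L[Button], [Compressor BaseModel Button])
  take Compressor:  [Compressor Button Frame Label Encoder Widget object] + [BaseModel Canvas Frame Label Encoder Widget object] + [Button Encoder Widget object] + [Compressor BaseModel Button]
  take BaseModel:  [Button Frame Label Encoder Widget object] + [BaseModel Canvas Frame Label Encoder Widget object] + [Button Encoder Widget object] + [BaseModel Button]
  take Button:  [Button Frame Label Encoder Widget object] + [Canvas Frame Label Encoder Widget object] + [Button Encoder Widget object] + [Button]
  take Canvas:  [Frame Label Encoder Widget object] + [Canvas Frame Label Encoder Widget object] + [Encoder Widget object]
  take Frame:  [Frame Label Encoder Widget object] + [Frame Label Encoder Widget object] + [Encoder Widget object]
  take Label:  [Label Encoder Widget object] + [Label Encoder Widget object] + [Encoder Widget object]
  take Encoder:  [Encoder Widget object] + [Encoder Widget object] + [Encoder Widget object]
  take Widget:  [Widget object] + [Widget object] + [Widget object]
  take object:  [object] + [object] + [object]
MRO: TextBox Compressor BaseModel Button Canvas Frame Label Encoder Widget object
dispatch is defined in: BaseModel, Encoder. First along the MRO is BaseModel.

BaseModel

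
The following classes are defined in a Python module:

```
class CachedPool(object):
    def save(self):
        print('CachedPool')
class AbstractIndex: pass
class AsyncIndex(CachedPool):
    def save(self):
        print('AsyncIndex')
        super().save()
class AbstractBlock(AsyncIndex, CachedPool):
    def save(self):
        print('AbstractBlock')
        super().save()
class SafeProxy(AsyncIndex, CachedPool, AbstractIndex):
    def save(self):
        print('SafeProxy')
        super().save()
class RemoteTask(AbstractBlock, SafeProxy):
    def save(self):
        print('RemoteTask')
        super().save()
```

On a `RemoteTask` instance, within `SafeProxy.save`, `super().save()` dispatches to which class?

AsyncIndex

L[RemoteTask] = RemoteTask + merge(L[AbstractBlock], L[SafeProxy], [AbstractBlock SafeProxy])
  take AbstractBlock:  [AbstractBlock AsyncIndex CachedPool object] + [SafeProxy AsyncIndex CachedPool AbstractIndex object] + [AbstractBlock SafeProxy]
  take SafeProxy:  [AsyncIndex CachedPool object] + [SafeProxy AsyncIndex CachedPool AbstractIndex object] + [SafeProxy]
  take AsyncIndex:  [AsyncIndex CachedPool object] + [AsyncIndex CachedPool AbstractIndex object]
  take CachedPool:  [CachedPool object] + [CachedPool AbstractIndex object]
  take AbstractIndex:  [object] + [AbstractIndex object]
  take object:  [object] + [object]
MRO: RemoteTask AbstractBlock SafeProxy AsyncIndex CachedPool AbstractIndex object
super() in SafeProxy.save on a RemoteTask instance goes to the class after SafeProxy in RemoteTask's MRO: AsyncIndex.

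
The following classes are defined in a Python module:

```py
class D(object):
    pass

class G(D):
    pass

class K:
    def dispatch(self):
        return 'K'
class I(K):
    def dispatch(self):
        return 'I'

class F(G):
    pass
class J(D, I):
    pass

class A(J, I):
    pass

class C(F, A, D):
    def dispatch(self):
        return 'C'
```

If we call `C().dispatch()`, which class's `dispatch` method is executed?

C

L[C] = C + merge(L[F], L[A], L[D], [F A D])
  take F:  [F G D object] + [A J D I K object] + [D object] + [F A D]
  take G:  [G D object] + [A J D I K object] + [D object] + [A D]
  take A:  [D object] + [A J D I K object] + [D object] + [A D]
  take J:  [D object] + [J D I K object] + [D object] + [D]
  take D:  [D object] + [D I K object] + [D object] + [D]
  take I:  [object] + [I K object] + [object]
  take K:  [object] + [K object] + [object]
  take object:  [object] + [object] + [object]
MRO: C F G A J D I K object
dispatch is defined in: C, I, K. First along the MRO is C.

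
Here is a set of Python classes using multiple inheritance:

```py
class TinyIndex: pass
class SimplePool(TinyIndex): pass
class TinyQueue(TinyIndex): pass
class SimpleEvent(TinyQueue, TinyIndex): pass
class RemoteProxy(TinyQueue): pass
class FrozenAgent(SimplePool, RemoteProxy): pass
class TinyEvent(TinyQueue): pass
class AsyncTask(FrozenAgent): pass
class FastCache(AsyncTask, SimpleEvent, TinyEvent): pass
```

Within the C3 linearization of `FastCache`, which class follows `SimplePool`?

L[FastCache] = FastCache + merge(L[AsyncTask], L[SimpleEvent], L[TinyEvent], [AsyncTask SimpleEvent TinyEvent])
  take AsyncTask:  [AsyncTask FrozenAgent SimplePool RemoteProxy TinyQueue TinyIndex object] + [SimpleEvent TinyQueue TinyIndex object] + [TinyEvent TinyQueue TinyIndex object] + [AsyncTask SimpleEvent TinyEvent]
  take FrozenAgent:  [FrozenAgent SimplePool RemoteProxy TinyQueue TinyIndex object] + [SimpleEvent TinyQueue TinyIndex object] + [TinyEvent TinyQueue TinyIndex object] + [SimpleEvent TinyEvent]
  take SimplePool:  [SimplePool RemoteProxy TinyQueue TinyIndex object] + [SimpleEvent TinyQueue TinyIndex object] + [TinyEvent TinyQueue TinyIndex object] + [SimpleEvent TinyEvent]
  take RemoteProxy:  [RemoteProxy TinyQueue TinyIndex object] + [SimpleEvent TinyQueue TinyIndex object] + [TinyEvent TinyQueue TinyIndex object] + [SimpleEvent TinyEvent]
  take SimpleEvent:  [TinyQueue TinyIndex object] + [SimpleEvent TinyQueue TinyIndex object] + [TinyEvent TinyQueue TinyIndex object] + [SimpleEvent TinyEvent]
  take TinyEvent:  [TinyQueue TinyIndex object] + [TinyQueue TinyIndex object] + [TinyEvent TinyQueue TinyIndex object] + [TinyEvent]
  take TinyQueue:  [TinyQueue TinyIndex object] + [TinyQueue TinyIndex object] + [TinyQueue TinyIndex object]
  take TinyIndex:  [TinyIndex object] + [TinyIndex object] + [TinyIndex object]
  take object:  [object] + [object] + [object]
MRO: FastCache AsyncTask FrozenAgent SimplePool RemoteProxy SimpleEvent TinyEvent TinyQueue TinyIndex object
SimplePool is at position 3; next is RemoteProxy.

RemoteProxy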